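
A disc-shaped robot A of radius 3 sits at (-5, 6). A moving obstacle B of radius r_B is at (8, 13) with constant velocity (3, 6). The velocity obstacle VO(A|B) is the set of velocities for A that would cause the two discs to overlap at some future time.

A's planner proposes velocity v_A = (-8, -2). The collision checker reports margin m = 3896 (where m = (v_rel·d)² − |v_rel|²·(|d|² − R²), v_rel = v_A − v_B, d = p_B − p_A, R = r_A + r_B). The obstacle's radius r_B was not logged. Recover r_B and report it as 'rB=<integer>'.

m = 3896
d = (13, 7);  v_rel = (-11, -8),  |v_rel|² = 185
v_rel×d = (-11)·(7) − (-8)·(13) = 27
since m = R²·185 − 27²:  R² = (729 + 3896) / 185 = 25
R = √25 = 5  ⇒  r_B = 5 − 3 = 2

rB=2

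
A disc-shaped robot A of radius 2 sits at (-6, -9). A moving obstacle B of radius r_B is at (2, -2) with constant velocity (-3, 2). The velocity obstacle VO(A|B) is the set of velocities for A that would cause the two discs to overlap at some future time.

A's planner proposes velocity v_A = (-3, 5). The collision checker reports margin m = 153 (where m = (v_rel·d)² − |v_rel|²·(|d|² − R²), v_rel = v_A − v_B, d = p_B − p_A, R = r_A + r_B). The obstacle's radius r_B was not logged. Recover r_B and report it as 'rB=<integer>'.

m = 153
d = (8, 7);  v_rel = (0, 3),  |v_rel|² = 9
v_rel×d = (0)·(7) − (3)·(8) = -24
since m = R²·9 − (-24)²:  R² = (576 + 153) / 9 = 81
R = √81 = 9  ⇒  r_B = 9 − 2 = 7

rB=7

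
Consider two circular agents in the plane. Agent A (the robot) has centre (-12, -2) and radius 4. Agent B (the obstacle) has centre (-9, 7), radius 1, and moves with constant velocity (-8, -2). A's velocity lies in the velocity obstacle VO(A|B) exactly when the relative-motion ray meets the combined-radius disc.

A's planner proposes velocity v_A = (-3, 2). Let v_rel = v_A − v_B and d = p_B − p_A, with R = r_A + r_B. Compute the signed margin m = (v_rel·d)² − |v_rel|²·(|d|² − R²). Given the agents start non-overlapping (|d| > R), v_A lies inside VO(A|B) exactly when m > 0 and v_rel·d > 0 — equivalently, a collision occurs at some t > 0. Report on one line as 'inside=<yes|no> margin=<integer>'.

d = (3, 9),  |d|² = 90;  R = 4+1 = 5,  c = 90−5² = 65
v_rel = (5, 4),  |v_rel|² = 41;  v_rel·d = (5)·(3) + (4)·(9) = 51
41·t² − 102·t + 65 = 0  ⇒  m = 51² − 41·65 = -64
m = -64 < 0,  v_rel·d = 51 > 0  ⇒  outside

inside=no margin=-64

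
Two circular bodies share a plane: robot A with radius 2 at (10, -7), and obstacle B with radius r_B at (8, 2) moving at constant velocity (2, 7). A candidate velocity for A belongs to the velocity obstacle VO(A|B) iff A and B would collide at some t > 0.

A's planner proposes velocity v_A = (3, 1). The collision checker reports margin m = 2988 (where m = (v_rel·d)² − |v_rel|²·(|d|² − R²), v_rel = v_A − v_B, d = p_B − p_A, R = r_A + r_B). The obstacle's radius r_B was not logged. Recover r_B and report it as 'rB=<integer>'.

m = 2988
d = (-2, 9);  v_rel = (1, -6),  |v_rel|² = 37
v_rel×d = (1)·(9) − (-6)·(-2) = -3
since m = R²·37 − (-3)²:  R² = (9 + 2988) / 37 = 81
R = √81 = 9  ⇒  r_B = 9 − 2 = 7

rB=7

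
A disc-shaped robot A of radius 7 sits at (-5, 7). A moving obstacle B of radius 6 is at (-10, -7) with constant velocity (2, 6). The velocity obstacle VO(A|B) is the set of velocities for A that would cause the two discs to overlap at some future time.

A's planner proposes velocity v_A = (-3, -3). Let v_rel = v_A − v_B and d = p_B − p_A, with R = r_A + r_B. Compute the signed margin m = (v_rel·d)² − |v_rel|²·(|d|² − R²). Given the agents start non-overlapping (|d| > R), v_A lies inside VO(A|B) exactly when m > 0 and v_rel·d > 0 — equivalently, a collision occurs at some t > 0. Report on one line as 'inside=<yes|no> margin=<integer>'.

d = (-5, -14),  |d|² = 221;  R = 7+6 = 13,  c = 221−13² = 52
v_rel = (-5, -9),  |v_rel|² = 106;  v_rel·d = (-5)·(-5) + (-9)·(-14) = 151
106·t² − 302·t + 52 = 0  ⇒  m = 151² − 106·52 = 17289
m = 17289 > 0,  v_rel·d = 151 > 0  ⇒  inside

inside=yes margin=17289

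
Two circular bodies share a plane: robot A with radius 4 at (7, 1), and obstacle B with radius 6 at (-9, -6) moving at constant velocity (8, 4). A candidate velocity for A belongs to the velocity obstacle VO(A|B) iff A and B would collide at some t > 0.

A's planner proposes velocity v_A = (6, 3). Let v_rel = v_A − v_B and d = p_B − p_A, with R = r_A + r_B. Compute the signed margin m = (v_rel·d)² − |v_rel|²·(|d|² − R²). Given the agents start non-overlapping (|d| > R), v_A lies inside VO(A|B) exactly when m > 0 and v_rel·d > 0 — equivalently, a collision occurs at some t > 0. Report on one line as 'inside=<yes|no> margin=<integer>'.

d = (-16, -7),  |d|² = 305;  R = 4+6 = 10,  c = 305−10² = 205
v_rel = (-2, -1),  |v_rel|² = 5;  v_rel·d = (-2)·(-16) + (-1)·(-7) = 39
5·t² − 78·t + 205 = 0  ⇒  m = 39² − 5·205 = 496
m = 496 > 0,  v_rel·d = 39 > 0  ⇒  inside

inside=yes margin=496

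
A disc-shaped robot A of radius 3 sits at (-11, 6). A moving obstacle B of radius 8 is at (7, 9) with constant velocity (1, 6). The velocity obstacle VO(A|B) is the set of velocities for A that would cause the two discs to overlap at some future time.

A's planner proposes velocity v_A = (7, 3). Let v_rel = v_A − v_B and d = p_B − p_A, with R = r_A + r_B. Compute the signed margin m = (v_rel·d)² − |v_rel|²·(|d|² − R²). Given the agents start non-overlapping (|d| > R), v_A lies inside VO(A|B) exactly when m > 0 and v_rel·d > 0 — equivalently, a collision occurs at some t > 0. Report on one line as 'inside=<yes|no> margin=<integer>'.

d = (18, 3),  |d|² = 333;  R = 3+8 = 11,  c = 333−11² = 212
v_rel = (6, -3),  |v_rel|² = 45;  v_rel·d = (6)·(18) + (-3)·(3) = 99
45·t² − 198·t + 212 = 0  ⇒  m = 99² − 45·212 = 261
m = 261 > 0,  v_rel·d = 99 > 0  ⇒  inside

inside=yes margin=261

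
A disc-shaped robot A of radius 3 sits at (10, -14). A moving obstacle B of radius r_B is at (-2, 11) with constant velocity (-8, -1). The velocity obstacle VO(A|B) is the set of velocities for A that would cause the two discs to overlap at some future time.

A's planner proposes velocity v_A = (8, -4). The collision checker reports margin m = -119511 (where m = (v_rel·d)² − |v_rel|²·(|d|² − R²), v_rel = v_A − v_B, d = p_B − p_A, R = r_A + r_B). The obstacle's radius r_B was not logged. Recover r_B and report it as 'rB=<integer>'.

m = -119511
d = (-12, 25);  v_rel = (16, -3),  |v_rel|² = 265
v_rel×d = (16)·(25) − (-3)·(-12) = 364
since m = R²·265 − 364²:  R² = (132496 + -119511) / 265 = 49
R = √49 = 7  ⇒  r_B = 7 − 3 = 4

rB=4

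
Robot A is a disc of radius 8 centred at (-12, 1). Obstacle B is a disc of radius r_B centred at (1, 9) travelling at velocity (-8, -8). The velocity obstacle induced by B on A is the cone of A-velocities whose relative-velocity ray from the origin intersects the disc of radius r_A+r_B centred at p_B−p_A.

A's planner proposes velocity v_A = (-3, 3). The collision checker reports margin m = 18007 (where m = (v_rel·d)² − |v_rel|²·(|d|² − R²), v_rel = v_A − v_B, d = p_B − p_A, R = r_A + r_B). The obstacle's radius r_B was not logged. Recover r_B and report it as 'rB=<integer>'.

m = 18007
d = (13, 8);  v_rel = (5, 11),  |v_rel|² = 146
v_rel×d = (5)·(8) − (11)·(13) = -103
since m = R²·146 − (-103)²:  R² = (10609 + 18007) / 146 = 196
R = √196 = 14  ⇒  r_B = 14 − 8 = 6

rB=6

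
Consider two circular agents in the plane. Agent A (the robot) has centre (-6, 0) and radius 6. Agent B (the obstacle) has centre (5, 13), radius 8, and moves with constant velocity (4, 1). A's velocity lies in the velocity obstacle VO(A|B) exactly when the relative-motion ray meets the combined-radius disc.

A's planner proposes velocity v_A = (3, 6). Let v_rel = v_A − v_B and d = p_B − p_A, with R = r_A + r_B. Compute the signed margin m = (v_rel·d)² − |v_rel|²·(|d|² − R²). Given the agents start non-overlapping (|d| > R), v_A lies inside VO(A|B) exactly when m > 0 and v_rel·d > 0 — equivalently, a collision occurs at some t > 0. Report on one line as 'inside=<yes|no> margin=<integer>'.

d = (11, 13),  |d|² = 290;  R = 6+8 = 14,  c = 290−14² = 94
v_rel = (-1, 5),  |v_rel|² = 26;  v_rel·d = (-1)·(11) + (5)·(13) = 54
26·t² − 108·t + 94 = 0  ⇒  m = 54² − 26·94 = 472
m = 472 > 0,  v_rel·d = 54 > 0  ⇒  inside

inside=yes margin=472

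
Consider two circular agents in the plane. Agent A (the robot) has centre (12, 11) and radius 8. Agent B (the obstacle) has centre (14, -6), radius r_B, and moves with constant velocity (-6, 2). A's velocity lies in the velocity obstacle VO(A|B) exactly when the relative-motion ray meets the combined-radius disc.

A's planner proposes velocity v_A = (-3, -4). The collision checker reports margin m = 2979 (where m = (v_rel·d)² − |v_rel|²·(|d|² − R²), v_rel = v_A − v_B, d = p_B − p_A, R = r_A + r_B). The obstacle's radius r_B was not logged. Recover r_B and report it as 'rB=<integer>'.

m = 2979
d = (2, -17);  v_rel = (3, -6),  |v_rel|² = 45
v_rel×d = (3)·(-17) − (-6)·(2) = -39
since m = R²·45 − (-39)²:  R² = (1521 + 2979) / 45 = 100
R = √100 = 10  ⇒  r_B = 10 − 8 = 2

rB=2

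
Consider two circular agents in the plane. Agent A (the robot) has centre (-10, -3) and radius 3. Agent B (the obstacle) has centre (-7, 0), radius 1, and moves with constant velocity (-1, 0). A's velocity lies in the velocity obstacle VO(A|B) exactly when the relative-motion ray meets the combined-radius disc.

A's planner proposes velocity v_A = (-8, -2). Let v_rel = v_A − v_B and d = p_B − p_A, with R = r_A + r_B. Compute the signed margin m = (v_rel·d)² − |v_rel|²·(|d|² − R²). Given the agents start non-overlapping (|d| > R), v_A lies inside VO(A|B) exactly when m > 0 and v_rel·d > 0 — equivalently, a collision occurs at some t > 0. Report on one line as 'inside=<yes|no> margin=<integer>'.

d = (3, 3),  |d|² = 18;  R = 3+1 = 4,  c = 18−4² = 2
v_rel = (-7, -2),  |v_rel|² = 53;  v_rel·d = (-7)·(3) + (-2)·(3) = -27
53·t² + 54·t + 2 = 0  ⇒  m = (-27)² − 53·2 = 623
m = 623 > 0,  v_rel·d = -27 < 0  ⇒  outside

inside=no margin=623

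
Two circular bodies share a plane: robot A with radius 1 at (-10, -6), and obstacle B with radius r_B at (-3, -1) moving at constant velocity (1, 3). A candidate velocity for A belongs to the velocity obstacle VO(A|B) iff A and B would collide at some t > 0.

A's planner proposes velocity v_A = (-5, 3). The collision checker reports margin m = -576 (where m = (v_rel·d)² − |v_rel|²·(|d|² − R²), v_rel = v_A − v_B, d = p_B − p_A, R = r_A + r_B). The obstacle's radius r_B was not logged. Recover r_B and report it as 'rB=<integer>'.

m = -576
d = (7, 5);  v_rel = (-6, 0),  |v_rel|² = 36
v_rel×d = (-6)·(5) − (0)·(7) = -30
since m = R²·36 − (-30)²:  R² = (900 + -576) / 36 = 9
R = √9 = 3  ⇒  r_B = 3 − 1 = 2

rB=2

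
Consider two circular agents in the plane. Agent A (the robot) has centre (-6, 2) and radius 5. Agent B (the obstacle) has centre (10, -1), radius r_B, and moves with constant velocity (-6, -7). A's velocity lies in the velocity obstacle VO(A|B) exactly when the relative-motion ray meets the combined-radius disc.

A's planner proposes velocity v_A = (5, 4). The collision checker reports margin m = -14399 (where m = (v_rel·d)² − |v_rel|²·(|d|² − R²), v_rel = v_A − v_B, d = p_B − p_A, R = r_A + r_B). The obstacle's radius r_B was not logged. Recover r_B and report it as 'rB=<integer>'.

m = -14399
d = (16, -3);  v_rel = (11, 11),  |v_rel|² = 242
v_rel×d = (11)·(-3) − (11)·(16) = -209
since m = R²·242 − (-209)²:  R² = (43681 + -14399) / 242 = 121
R = √121 = 11  ⇒  r_B = 11 − 5 = 6

rB=6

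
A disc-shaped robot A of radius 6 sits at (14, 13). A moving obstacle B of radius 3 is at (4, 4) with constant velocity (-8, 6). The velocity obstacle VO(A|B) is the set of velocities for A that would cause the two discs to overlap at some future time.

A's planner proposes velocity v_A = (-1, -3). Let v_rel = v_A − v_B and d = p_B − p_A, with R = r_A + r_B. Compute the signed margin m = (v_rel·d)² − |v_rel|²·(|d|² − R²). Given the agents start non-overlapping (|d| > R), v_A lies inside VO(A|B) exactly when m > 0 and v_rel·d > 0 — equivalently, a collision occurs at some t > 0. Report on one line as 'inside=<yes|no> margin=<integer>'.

d = (-10, -9),  |d|² = 181;  R = 6+3 = 9,  c = 181−9² = 100
v_rel = (7, -9),  |v_rel|² = 130;  v_rel·d = (7)·(-10) + (-9)·(-9) = 11
130·t² − 22·t + 100 = 0  ⇒  m = 11² − 130·100 = -12879
m = -12879 < 0,  v_rel·d = 11 > 0  ⇒  outside

inside=no margin=-12879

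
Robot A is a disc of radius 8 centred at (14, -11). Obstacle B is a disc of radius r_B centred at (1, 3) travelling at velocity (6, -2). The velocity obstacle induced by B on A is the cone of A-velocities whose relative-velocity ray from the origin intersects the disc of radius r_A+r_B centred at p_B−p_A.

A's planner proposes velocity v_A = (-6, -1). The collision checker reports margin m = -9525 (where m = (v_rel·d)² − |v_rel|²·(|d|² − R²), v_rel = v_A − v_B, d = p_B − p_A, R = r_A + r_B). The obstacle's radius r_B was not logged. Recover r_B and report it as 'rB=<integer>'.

m = -9525
d = (-13, 14);  v_rel = (-12, 1),  |v_rel|² = 145
v_rel×d = (-12)·(14) − (1)·(-13) = -155
since m = R²·145 − (-155)²:  R² = (24025 + -9525) / 145 = 100
R = √100 = 10  ⇒  r_B = 10 − 8 = 2

rB=2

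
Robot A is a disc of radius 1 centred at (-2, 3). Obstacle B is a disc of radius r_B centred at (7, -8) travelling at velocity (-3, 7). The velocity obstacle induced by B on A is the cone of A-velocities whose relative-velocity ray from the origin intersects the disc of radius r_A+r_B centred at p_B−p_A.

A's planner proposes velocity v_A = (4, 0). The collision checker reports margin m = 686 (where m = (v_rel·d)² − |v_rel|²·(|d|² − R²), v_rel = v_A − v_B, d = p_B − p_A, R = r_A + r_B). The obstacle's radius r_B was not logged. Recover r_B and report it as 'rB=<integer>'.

m = 686
d = (9, -11);  v_rel = (7, -7),  |v_rel|² = 98
v_rel×d = (7)·(-11) − (-7)·(9) = -14
since m = R²·98 − (-14)²:  R² = (196 + 686) / 98 = 9
R = √9 = 3  ⇒  r_B = 3 − 1 = 2

rB=2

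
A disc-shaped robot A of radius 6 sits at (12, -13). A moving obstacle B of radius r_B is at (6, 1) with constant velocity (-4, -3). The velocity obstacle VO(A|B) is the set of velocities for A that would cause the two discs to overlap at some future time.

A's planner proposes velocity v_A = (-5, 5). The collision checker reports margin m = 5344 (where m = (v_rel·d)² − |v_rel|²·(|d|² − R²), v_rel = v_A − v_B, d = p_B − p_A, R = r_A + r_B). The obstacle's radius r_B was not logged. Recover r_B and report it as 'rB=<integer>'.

m = 5344
d = (-6, 14);  v_rel = (-1, 8),  |v_rel|² = 65
v_rel×d = (-1)·(14) − (8)·(-6) = 34
since m = R²·65 − 34²:  R² = (1156 + 5344) / 65 = 100
R = √100 = 10  ⇒  r_B = 10 − 6 = 4

rB=4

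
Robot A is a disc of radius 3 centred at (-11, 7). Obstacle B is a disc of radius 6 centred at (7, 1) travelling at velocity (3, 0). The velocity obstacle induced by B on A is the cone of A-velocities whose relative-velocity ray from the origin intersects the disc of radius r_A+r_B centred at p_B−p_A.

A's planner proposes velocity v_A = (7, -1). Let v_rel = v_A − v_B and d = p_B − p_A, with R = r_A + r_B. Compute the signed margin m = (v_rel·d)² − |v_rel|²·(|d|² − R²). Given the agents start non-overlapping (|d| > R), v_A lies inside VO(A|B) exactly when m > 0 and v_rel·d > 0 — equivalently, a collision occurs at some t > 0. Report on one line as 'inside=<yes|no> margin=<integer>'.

d = (18, -6),  |d|² = 360;  R = 3+6 = 9,  c = 360−9² = 279
v_rel = (4, -1),  |v_rel|² = 17;  v_rel·d = (4)·(18) + (-1)·(-6) = 78
17·t² − 156·t + 279 = 0  ⇒  m = 78² − 17·279 = 1341
m = 1341 > 0,  v_rel·d = 78 > 0  ⇒  inside

inside=yes margin=1341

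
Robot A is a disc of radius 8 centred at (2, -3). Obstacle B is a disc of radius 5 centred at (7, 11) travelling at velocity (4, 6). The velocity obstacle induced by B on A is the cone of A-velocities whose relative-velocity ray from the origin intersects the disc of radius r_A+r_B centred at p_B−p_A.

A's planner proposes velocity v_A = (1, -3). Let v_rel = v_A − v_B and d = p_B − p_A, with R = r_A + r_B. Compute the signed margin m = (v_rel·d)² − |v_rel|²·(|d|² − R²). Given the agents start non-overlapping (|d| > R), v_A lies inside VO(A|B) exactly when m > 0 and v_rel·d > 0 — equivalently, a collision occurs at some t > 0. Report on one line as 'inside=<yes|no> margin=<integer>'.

d = (5, 14),  |d|² = 221;  R = 8+5 = 13,  c = 221−13² = 52
v_rel = (-3, -9),  |v_rel|² = 90;  v_rel·d = (-3)·(5) + (-9)·(14) = -141
90·t² + 282·t + 52 = 0  ⇒  m = (-141)² − 90·52 = 15201
m = 15201 > 0,  v_rel·d = -141 < 0  ⇒  outside

inside=no margin=15201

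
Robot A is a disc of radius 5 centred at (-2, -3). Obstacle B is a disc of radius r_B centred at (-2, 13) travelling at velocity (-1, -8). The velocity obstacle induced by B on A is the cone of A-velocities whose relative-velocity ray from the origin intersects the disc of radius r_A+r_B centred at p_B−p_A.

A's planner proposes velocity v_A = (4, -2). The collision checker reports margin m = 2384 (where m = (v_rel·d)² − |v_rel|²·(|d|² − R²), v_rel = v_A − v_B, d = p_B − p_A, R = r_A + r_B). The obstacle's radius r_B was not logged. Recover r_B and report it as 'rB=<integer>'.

m = 2384
d = (0, 16);  v_rel = (5, 6),  |v_rel|² = 61
v_rel×d = (5)·(16) − (6)·(0) = 80
since m = R²·61 − 80²:  R² = (6400 + 2384) / 61 = 144
R = √144 = 12  ⇒  r_B = 12 − 5 = 7

rB=7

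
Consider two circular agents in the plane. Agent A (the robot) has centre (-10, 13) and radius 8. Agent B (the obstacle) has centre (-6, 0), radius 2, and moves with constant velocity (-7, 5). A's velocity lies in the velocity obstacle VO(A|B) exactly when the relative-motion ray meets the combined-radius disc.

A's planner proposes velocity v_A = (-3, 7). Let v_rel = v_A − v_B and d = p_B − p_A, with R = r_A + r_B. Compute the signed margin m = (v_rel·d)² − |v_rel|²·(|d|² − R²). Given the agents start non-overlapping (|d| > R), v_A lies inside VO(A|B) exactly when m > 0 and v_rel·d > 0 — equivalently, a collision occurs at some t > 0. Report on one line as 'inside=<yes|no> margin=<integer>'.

d = (4, -13),  |d|² = 185;  R = 8+2 = 10,  c = 185−10² = 85
v_rel = (4, 2),  |v_rel|² = 20;  v_rel·d = (4)·(4) + (2)·(-13) = -10
20·t² + 20·t + 85 = 0  ⇒  m = (-10)² − 20·85 = -1600
m = -1600 < 0,  v_rel·d = -10 < 0  ⇒  outside

inside=no margin=-1600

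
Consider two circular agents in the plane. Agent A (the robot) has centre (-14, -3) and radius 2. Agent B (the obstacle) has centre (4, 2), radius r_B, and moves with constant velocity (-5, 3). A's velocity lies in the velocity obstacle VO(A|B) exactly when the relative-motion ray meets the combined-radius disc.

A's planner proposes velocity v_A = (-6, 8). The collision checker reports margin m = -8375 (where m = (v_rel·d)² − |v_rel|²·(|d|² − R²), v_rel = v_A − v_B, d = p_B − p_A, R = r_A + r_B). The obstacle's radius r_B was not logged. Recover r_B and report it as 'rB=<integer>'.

m = -8375
d = (18, 5);  v_rel = (-1, 5),  |v_rel|² = 26
v_rel×d = (-1)·(5) − (5)·(18) = -95
since m = R²·26 − (-95)²:  R² = (9025 + -8375) / 26 = 25
R = √25 = 5  ⇒  r_B = 5 − 2 = 3

rB=3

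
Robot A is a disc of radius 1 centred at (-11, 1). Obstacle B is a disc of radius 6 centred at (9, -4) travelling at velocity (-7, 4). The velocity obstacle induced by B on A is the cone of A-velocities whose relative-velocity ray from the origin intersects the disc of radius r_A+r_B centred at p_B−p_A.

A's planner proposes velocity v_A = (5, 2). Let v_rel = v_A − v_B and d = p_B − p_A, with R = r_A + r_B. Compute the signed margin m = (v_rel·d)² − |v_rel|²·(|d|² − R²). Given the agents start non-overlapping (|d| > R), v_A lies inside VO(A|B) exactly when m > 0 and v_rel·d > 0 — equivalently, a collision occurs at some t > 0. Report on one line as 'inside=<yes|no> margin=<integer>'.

d = (20, -5),  |d|² = 425;  R = 1+6 = 7,  c = 425−7² = 376
v_rel = (12, -2),  |v_rel|² = 148;  v_rel·d = (12)·(20) + (-2)·(-5) = 250
148·t² − 500·t + 376 = 0  ⇒  m = 250² − 148·376 = 6852
m = 6852 > 0,  v_rel·d = 250 > 0  ⇒  inside

inside=yes margin=6852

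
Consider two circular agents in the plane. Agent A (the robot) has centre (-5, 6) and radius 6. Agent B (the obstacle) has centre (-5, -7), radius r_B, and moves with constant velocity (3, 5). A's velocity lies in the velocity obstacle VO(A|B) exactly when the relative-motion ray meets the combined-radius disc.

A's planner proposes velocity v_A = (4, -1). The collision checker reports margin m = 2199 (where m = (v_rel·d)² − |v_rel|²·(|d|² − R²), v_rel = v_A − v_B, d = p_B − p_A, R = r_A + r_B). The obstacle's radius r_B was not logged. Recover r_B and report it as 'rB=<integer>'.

m = 2199
d = (0, -13);  v_rel = (1, -6),  |v_rel|² = 37
v_rel×d = (1)·(-13) − (-6)·(0) = -13
since m = R²·37 − (-13)²:  R² = (169 + 2199) / 37 = 64
R = √64 = 8  ⇒  r_B = 8 − 6 = 2

rB=2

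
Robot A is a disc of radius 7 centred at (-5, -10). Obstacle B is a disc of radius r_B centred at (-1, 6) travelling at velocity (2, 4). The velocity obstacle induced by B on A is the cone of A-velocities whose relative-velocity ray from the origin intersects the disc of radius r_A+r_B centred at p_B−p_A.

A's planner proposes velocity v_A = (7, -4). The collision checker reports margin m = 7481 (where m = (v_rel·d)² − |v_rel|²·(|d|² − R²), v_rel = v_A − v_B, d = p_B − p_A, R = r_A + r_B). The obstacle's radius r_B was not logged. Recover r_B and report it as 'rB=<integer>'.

m = 7481
d = (4, 16);  v_rel = (5, -8),  |v_rel|² = 89
v_rel×d = (5)·(16) − (-8)·(4) = 112
since m = R²·89 − 112²:  R² = (12544 + 7481) / 89 = 225
R = √225 = 15  ⇒  r_B = 15 − 7 = 8

rB=8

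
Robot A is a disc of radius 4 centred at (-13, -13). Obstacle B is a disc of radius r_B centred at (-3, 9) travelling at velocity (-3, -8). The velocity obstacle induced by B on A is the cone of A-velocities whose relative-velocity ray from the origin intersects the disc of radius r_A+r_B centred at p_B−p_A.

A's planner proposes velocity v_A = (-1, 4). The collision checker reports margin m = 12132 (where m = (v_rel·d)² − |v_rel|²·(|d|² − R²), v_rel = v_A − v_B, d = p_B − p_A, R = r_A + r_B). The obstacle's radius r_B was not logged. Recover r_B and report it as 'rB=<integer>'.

m = 12132
d = (10, 22);  v_rel = (2, 12),  |v_rel|² = 148
v_rel×d = (2)·(22) − (12)·(10) = -76
since m = R²·148 − (-76)²:  R² = (5776 + 12132) / 148 = 121
R = √121 = 11  ⇒  r_B = 11 − 4 = 7

rB=7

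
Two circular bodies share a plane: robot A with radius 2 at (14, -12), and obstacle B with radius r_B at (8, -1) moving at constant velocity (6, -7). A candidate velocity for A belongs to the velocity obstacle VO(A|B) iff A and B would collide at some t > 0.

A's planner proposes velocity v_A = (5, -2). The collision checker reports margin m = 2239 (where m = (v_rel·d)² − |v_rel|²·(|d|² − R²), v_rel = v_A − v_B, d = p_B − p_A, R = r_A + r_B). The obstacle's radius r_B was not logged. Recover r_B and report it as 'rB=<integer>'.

m = 2239
d = (-6, 11);  v_rel = (-1, 5),  |v_rel|² = 26
v_rel×d = (-1)·(11) − (5)·(-6) = 19
since m = R²·26 − 19²:  R² = (361 + 2239) / 26 = 100
R = √100 = 10  ⇒  r_B = 10 − 2 = 8

rB=8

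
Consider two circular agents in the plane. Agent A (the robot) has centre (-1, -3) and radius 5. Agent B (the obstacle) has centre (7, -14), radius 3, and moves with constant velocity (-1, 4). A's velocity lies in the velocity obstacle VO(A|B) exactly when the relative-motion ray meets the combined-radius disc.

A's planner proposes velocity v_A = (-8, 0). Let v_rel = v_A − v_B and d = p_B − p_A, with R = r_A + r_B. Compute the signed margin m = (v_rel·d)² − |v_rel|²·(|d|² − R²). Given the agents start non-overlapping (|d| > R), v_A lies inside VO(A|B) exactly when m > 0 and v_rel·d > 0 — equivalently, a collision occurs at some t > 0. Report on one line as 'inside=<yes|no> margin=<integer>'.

d = (8, -11),  |d|² = 185;  R = 5+3 = 8,  c = 185−8² = 121
v_rel = (-7, -4),  |v_rel|² = 65;  v_rel·d = (-7)·(8) + (-4)·(-11) = -12
65·t² + 24·t + 121 = 0  ⇒  m = (-12)² − 65·121 = -7721
m = -7721 < 0,  v_rel·d = -12 < 0  ⇒  outside

inside=no margin=-7721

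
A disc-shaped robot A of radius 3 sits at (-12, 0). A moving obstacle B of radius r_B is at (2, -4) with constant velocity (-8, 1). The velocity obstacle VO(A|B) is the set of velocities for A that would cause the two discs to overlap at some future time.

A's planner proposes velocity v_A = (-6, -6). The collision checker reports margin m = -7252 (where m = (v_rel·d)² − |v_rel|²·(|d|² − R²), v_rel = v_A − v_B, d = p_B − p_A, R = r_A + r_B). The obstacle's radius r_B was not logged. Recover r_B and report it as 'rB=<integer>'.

m = -7252
d = (14, -4);  v_rel = (2, -7),  |v_rel|² = 53
v_rel×d = (2)·(-4) − (-7)·(14) = 90
since m = R²·53 − 90²:  R² = (8100 + -7252) / 53 = 16
R = √16 = 4  ⇒  r_B = 4 − 3 = 1

rB=1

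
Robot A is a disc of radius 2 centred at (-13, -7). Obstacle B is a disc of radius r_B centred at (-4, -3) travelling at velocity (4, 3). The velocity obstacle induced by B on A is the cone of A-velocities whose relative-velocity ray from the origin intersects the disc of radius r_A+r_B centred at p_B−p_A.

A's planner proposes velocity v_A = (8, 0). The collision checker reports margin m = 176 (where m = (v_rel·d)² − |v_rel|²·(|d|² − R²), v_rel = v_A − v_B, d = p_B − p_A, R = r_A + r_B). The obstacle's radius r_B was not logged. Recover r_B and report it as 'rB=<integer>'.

m = 176
d = (9, 4);  v_rel = (4, -3),  |v_rel|² = 25
v_rel×d = (4)·(4) − (-3)·(9) = 43
since m = R²·25 − 43²:  R² = (1849 + 176) / 25 = 81
R = √81 = 9  ⇒  r_B = 9 − 2 = 7

rB=7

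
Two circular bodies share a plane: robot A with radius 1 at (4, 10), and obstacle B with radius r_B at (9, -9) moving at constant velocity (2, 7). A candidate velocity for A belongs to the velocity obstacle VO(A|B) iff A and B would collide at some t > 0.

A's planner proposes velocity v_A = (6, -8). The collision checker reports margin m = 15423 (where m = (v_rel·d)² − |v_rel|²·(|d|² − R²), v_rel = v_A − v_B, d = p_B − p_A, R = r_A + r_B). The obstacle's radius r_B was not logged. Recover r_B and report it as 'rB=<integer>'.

m = 15423
d = (5, -19);  v_rel = (4, -15),  |v_rel|² = 241
v_rel×d = (4)·(-19) − (-15)·(5) = -1
since m = R²·241 − (-1)²:  R² = (1 + 15423) / 241 = 64
R = √64 = 8  ⇒  r_B = 8 − 1 = 7

rB=7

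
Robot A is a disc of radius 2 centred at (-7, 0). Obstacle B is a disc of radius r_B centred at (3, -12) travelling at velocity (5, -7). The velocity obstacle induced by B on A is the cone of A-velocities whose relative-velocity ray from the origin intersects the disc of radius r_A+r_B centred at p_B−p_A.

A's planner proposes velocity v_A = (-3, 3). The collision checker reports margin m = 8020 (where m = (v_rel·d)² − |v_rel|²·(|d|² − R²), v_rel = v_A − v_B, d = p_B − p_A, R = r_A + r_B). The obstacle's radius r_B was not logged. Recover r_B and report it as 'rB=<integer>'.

m = 8020
d = (10, -12);  v_rel = (-8, 10),  |v_rel|² = 164
v_rel×d = (-8)·(-12) − (10)·(10) = -4
since m = R²·164 − (-4)²:  R² = (16 + 8020) / 164 = 49
R = √49 = 7  ⇒  r_B = 7 − 2 = 5

rB=5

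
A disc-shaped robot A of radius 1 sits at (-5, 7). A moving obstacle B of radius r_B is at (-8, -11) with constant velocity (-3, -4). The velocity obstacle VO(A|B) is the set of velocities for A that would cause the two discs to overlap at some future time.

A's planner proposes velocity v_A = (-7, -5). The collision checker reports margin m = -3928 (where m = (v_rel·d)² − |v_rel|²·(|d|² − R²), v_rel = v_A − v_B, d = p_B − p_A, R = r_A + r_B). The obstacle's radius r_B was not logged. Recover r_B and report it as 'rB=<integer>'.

m = -3928
d = (-3, -18);  v_rel = (-4, -1),  |v_rel|² = 17
v_rel×d = (-4)·(-18) − (-1)·(-3) = 69
since m = R²·17 − 69²:  R² = (4761 + -3928) / 17 = 49
R = √49 = 7  ⇒  r_B = 7 − 1 = 6

rB=6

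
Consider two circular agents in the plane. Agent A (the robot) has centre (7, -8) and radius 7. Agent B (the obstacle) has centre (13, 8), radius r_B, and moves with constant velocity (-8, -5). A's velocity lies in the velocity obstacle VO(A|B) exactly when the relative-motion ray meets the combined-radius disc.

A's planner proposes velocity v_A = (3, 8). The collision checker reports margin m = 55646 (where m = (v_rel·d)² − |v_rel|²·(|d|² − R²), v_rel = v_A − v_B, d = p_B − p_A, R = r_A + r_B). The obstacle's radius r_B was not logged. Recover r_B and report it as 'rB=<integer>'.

m = 55646
d = (6, 16);  v_rel = (11, 13),  |v_rel|² = 290
v_rel×d = (11)·(16) − (13)·(6) = 98
since m = R²·290 − 98²:  R² = (9604 + 55646) / 290 = 225
R = √225 = 15  ⇒  r_B = 15 − 7 = 8

rB=8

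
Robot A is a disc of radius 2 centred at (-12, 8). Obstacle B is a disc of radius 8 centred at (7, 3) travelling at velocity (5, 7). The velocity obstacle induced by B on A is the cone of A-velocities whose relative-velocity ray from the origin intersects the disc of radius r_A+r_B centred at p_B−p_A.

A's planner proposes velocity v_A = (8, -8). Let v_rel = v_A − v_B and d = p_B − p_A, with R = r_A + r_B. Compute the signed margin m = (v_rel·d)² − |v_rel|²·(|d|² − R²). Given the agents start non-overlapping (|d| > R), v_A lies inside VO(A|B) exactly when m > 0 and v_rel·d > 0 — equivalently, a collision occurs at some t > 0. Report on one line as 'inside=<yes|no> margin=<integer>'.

d = (19, -5),  |d|² = 386;  R = 2+8 = 10,  c = 386−10² = 286
v_rel = (3, -15),  |v_rel|² = 234;  v_rel·d = (3)·(19) + (-15)·(-5) = 132
234·t² − 264·t + 286 = 0  ⇒  m = 132² − 234·286 = -49500
m = -49500 < 0,  v_rel·d = 132 > 0  ⇒  outside

inside=no margin=-49500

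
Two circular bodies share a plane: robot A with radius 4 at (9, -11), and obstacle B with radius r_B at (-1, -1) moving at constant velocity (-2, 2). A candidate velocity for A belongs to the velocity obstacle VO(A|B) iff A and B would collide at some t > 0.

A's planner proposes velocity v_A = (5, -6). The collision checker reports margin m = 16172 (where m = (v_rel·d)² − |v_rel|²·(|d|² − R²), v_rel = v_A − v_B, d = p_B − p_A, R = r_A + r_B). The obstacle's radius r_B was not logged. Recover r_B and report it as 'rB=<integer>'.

m = 16172
d = (-10, 10);  v_rel = (7, -8),  |v_rel|² = 113
v_rel×d = (7)·(10) − (-8)·(-10) = -10
since m = R²·113 − (-10)²:  R² = (100 + 16172) / 113 = 144
R = √144 = 12  ⇒  r_B = 12 − 4 = 8

rB=8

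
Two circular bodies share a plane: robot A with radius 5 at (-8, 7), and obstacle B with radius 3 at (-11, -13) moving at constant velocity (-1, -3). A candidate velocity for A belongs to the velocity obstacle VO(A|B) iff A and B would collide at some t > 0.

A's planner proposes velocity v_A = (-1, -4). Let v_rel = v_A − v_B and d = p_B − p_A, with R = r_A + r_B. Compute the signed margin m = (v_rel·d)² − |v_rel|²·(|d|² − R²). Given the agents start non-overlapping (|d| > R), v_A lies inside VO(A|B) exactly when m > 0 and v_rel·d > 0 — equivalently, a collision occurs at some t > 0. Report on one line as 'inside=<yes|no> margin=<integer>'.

d = (-3, -20),  |d|² = 409;  R = 5+3 = 8,  c = 409−8² = 345
v_rel = (0, -1),  |v_rel|² = 1;  v_rel·d = (0)·(-3) + (-1)·(-20) = 20
1·t² − 40·t + 345 = 0  ⇒  m = 20² − 1·345 = 55
m = 55 > 0,  v_rel·d = 20 > 0  ⇒  inside

inside=yes margin=55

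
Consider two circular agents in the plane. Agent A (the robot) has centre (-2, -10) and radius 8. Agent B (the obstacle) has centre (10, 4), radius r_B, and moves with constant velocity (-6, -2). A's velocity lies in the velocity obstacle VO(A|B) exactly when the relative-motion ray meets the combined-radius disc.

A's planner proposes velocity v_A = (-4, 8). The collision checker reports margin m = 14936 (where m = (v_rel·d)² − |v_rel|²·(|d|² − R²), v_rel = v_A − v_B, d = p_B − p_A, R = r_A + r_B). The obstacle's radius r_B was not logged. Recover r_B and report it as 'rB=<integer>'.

m = 14936
d = (12, 14);  v_rel = (2, 10),  |v_rel|² = 104
v_rel×d = (2)·(14) − (10)·(12) = -92
since m = R²·104 − (-92)²:  R² = (8464 + 14936) / 104 = 225
R = √225 = 15  ⇒  r_B = 15 − 8 = 7

rB=7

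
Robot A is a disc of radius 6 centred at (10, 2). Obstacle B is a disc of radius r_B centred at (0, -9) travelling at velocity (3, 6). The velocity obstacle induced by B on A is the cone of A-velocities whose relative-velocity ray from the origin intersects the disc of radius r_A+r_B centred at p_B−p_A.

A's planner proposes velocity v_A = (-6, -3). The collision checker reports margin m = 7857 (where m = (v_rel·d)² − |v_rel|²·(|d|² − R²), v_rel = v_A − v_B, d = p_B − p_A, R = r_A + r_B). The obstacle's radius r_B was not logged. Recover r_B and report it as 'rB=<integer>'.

m = 7857
d = (-10, -11);  v_rel = (-9, -9),  |v_rel|² = 162
v_rel×d = (-9)·(-11) − (-9)·(-10) = 9
since m = R²·162 − 9²:  R² = (81 + 7857) / 162 = 49
R = √49 = 7  ⇒  r_B = 7 − 6 = 1

rB=1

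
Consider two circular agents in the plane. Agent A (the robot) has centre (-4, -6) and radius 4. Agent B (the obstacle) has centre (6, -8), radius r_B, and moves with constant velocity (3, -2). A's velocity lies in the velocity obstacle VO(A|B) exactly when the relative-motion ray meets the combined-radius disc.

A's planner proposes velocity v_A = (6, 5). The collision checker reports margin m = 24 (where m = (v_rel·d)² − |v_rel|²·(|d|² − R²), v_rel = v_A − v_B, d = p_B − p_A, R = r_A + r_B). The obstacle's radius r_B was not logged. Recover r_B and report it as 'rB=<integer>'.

m = 24
d = (10, -2);  v_rel = (3, 7),  |v_rel|² = 58
v_rel×d = (3)·(-2) − (7)·(10) = -76
since m = R²·58 − (-76)²:  R² = (5776 + 24) / 58 = 100
R = √100 = 10  ⇒  r_B = 10 − 4 = 6

rB=6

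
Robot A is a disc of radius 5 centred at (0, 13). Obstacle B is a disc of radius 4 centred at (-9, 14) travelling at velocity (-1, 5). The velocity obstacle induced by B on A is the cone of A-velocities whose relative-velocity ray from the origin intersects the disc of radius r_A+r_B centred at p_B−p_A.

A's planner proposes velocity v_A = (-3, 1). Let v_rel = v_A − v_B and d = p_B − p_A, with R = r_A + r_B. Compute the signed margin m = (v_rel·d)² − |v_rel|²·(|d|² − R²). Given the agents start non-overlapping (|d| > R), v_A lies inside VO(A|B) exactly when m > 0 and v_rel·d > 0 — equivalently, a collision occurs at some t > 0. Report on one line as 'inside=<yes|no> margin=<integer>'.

d = (-9, 1),  |d|² = 82;  R = 5+4 = 9,  c = 82−9² = 1
v_rel = (-2, -4),  |v_rel|² = 20;  v_rel·d = (-2)·(-9) + (-4)·(1) = 14
20·t² − 28·t + 1 = 0  ⇒  m = 14² − 20·1 = 176
m = 176 > 0,  v_rel·d = 14 > 0  ⇒  inside

inside=yes margin=176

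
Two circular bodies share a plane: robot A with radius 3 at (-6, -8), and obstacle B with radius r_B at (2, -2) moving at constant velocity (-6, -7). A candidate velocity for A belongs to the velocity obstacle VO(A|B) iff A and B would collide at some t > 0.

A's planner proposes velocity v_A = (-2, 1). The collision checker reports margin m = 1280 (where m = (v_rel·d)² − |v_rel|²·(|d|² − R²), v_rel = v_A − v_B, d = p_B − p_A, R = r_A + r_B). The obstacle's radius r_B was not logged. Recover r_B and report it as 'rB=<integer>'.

m = 1280
d = (8, 6);  v_rel = (4, 8),  |v_rel|² = 80
v_rel×d = (4)·(6) − (8)·(8) = -40
since m = R²·80 − (-40)²:  R² = (1600 + 1280) / 80 = 36
R = √36 = 6  ⇒  r_B = 6 − 3 = 3

rB=3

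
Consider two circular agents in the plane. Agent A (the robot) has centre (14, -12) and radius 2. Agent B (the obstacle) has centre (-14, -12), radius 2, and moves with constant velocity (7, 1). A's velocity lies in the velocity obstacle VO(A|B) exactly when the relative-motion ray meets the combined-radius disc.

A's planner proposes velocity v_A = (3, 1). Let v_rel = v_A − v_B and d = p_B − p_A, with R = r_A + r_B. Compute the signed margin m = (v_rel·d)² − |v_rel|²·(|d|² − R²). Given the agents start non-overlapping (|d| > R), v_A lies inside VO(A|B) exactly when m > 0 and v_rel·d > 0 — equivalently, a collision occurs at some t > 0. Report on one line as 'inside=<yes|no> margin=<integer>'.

d = (-28, 0),  |d|² = 784;  R = 2+2 = 4,  c = 784−4² = 768
v_rel = (-4, 0),  |v_rel|² = 16;  v_rel·d = (-4)·(-28) + (0)·(0) = 112
16·t² − 224·t + 768 = 0  ⇒  m = 112² − 16·768 = 256
m = 256 > 0,  v_rel·d = 112 > 0  ⇒  inside

inside=yes margin=256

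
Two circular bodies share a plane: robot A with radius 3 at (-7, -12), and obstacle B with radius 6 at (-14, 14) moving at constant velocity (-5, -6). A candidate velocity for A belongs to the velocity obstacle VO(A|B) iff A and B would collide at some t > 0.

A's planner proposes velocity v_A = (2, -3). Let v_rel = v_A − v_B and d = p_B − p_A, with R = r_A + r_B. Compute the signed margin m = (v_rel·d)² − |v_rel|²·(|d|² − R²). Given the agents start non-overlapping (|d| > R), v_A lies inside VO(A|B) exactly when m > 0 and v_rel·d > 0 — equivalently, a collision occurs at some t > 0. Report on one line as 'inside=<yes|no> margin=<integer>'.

d = (-7, 26),  |d|² = 725;  R = 3+6 = 9,  c = 725−9² = 644
v_rel = (7, 3),  |v_rel|² = 58;  v_rel·d = (7)·(-7) + (3)·(26) = 29
58·t² − 58·t + 644 = 0  ⇒  m = 29² − 58·644 = -36511
m = -36511 < 0,  v_rel·d = 29 > 0  ⇒  outside

inside=no margin=-36511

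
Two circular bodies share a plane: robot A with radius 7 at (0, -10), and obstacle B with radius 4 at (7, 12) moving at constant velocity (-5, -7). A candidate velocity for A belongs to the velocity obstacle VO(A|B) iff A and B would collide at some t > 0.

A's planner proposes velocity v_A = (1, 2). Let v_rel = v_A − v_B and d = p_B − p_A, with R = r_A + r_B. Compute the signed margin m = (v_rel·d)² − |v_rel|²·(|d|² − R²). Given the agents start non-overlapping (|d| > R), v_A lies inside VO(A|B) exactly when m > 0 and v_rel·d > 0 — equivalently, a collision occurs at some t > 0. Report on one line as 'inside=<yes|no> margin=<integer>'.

d = (7, 22),  |d|² = 533;  R = 7+4 = 11,  c = 533−11² = 412
v_rel = (6, 9),  |v_rel|² = 117;  v_rel·d = (6)·(7) + (9)·(22) = 240
117·t² − 480·t + 412 = 0  ⇒  m = 240² − 117·412 = 9396
m = 9396 > 0,  v_rel·d = 240 > 0  ⇒  inside

inside=yes margin=9396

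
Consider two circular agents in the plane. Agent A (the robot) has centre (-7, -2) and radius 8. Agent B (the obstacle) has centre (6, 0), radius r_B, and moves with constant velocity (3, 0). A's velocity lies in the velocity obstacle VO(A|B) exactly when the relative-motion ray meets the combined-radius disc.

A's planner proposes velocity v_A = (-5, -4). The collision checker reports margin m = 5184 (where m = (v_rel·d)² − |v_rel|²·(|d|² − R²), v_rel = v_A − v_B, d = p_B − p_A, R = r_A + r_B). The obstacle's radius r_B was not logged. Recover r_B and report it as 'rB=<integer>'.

m = 5184
d = (13, 2);  v_rel = (-8, -4),  |v_rel|² = 80
v_rel×d = (-8)·(2) − (-4)·(13) = 36
since m = R²·80 − 36²:  R² = (1296 + 5184) / 80 = 81
R = √81 = 9  ⇒  r_B = 9 − 8 = 1

rB=1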